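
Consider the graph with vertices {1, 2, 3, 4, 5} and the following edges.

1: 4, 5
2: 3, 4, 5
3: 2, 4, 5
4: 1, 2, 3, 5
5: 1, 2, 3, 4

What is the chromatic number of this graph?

4

2, 3, 4, 5 are mutually adjacent (a clique of size 4), so at least 4 colors are needed.
4 colors suffice: 1=green, 2=green, 3=yellow, 4=red, 5=blue. Every edge joins two different colors.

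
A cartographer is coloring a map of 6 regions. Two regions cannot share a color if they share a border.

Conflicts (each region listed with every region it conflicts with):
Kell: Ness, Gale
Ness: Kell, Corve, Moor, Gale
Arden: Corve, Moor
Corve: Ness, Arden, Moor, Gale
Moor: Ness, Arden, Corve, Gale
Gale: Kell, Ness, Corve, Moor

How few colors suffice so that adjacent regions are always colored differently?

Ness, Corve, Moor, Gale pairwise conflict, so at least 4 colors are needed.
4 colors suffice: Kell=1, Ness=2, Arden=2, Corve=1, Moor=3, Gale=4. Each listed conflict is separated.

4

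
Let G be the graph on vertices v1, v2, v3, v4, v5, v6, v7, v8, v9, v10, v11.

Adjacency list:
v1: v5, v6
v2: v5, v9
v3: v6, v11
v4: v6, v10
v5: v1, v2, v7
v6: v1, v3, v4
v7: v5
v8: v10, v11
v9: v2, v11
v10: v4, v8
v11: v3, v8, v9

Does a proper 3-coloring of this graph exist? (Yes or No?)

The chromatic number is 3. The cycle v2-v5-v1-v6-v3-v11-v9-v2 has odd length 7, so it cannot be 2-colored; at least 3 colors are needed.
3 colors suffice: color R → {v5, v6, v10, v11}; color B → {v1, v3, v4, v7, v8, v9}; color G → {v2}.
That is already a proper 3-coloring.

Yes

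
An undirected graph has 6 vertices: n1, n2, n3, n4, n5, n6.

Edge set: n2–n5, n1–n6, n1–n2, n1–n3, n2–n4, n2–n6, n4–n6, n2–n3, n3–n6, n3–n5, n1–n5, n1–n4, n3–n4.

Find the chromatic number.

n1, n2, n3, n4, n6 are mutually adjacent (a clique of size 5), so at least 5 colors are needed.
A valid assignment using 5 colors: n1=3, n2=2, n3=1, n4=4, n5=4, n6=5. No two adjacent vertices share a color.

5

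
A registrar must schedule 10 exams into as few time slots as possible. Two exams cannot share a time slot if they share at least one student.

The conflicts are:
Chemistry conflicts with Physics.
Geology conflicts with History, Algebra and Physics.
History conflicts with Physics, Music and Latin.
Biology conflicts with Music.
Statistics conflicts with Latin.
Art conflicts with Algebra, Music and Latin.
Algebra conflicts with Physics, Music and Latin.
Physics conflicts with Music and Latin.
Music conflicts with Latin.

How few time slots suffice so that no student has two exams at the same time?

4

Algebra, Physics, Music, Latin pairwise conflict, so at least 4 time slots are needed.
4 time slots suffice: time slot 1 → {Biology, Statistics, Art, Physics}; time slot 2 → {Chemistry, Geology, Music}; time slot 3 → {Latin}; time slot 4 → {History, Algebra}. Every pair that conflicts lands in different time slots.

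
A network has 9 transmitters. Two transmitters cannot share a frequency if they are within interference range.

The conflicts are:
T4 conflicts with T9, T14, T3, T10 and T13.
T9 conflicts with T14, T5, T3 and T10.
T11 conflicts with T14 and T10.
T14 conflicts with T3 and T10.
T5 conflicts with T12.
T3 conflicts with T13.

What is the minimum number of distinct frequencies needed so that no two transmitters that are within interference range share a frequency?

4

T4, T9, T14, T3 are mutually in conflict, so at least 4 frequencies are needed.
4 frequencies suffice: T4=1, T9=3, T11=1, T14=2, T5=1, T3=4, T12=2, T10=4, T13=2. No two conflicting transmitters share a frequency.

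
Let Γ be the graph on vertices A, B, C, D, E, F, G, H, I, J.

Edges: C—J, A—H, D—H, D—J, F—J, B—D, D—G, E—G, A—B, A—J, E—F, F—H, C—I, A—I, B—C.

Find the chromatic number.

The cycle F-J-D-G-E-F has odd length 5, so it cannot be 2-colored; at least 3 colors are needed.
3 colors suffice: color 1 → {B, G, H, I, J}; color 2 → {A, C, D, F}; color 3 → {E}. Every edge joins two different colors.

3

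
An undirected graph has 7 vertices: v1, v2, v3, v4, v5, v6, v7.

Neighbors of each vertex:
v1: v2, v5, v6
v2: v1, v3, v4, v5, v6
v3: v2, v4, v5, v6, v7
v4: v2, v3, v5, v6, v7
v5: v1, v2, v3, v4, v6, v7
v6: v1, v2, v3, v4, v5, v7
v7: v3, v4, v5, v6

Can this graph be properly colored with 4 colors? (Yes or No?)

No

v2, v3, v4, v5, v6 form a clique, so at least 5 colors are needed.
So 4 colors are not enough.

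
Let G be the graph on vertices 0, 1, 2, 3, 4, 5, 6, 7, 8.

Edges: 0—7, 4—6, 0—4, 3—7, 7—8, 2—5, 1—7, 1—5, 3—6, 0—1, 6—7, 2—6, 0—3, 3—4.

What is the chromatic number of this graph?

0, 1, 7 are pairwise adjacent, so at least 3 colors are needed.
3 colors suffice: color red → {2, 4, 7}; color blue → {1, 3, 8}; color green → {0, 5, 6}. Each edge has distinct colors on its endpoints.

3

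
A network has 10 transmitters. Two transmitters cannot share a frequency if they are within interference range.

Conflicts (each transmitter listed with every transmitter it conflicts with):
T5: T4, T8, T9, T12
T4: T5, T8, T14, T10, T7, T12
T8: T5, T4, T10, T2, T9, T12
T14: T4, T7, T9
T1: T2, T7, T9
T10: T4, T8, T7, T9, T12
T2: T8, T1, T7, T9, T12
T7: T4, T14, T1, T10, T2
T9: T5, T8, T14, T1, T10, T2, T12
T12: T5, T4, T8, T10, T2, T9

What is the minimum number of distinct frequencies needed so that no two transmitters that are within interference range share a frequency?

4

T4, T8, T10, T12 are mutually in conflict, so at least 4 frequencies are needed.
4 frequencies suffice: frequency 1 → {T4, T9}; frequency 2 → {T8, T7}; frequency 3 → {T14, T1, T12}; frequency 4 → {T5, T10, T2}. Each listed conflict is separated.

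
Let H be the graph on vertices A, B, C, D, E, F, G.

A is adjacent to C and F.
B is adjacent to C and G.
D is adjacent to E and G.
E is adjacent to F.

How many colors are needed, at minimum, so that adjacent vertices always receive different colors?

3

The cycle F-A-C-B-G-D-E-F has odd length 7, so it cannot be 2-colored; at least 3 colors are needed.
3 colors suffice: A=1, B=1, C=2, D=3, E=1, F=2, G=2. Each edge has distinct colors on its endpoints.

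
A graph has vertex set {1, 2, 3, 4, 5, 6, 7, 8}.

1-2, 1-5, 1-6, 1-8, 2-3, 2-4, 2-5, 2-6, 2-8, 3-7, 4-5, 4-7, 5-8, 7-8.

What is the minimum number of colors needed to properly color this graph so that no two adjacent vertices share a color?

4

1, 2, 5, 8 are mutually adjacent (a clique of size 4), so at least 4 colors are needed.
4 colors suffice: color red → {2, 7}; color blue → {3, 5, 6}; color green → {1, 4}; color yellow → {8}. Every edge joins two different colors.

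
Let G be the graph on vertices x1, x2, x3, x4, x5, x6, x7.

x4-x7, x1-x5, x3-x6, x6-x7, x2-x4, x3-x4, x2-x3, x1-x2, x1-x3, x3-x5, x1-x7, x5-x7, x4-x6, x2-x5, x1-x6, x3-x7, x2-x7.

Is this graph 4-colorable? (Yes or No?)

x1, x2, x3, x5, x7 form a clique, so at least 5 colors are needed.
So 4 colors are not enough.

No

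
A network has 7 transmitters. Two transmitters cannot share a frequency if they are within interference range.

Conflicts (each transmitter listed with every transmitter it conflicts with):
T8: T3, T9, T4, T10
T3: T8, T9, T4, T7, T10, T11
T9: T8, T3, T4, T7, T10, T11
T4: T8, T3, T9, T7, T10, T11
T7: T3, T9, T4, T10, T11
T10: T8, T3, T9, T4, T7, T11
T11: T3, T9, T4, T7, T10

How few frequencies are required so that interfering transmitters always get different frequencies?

6

T3, T9, T4, T7, T10, T11 are mutually in conflict, so at least 6 frequencies are needed.
Using 6 frequencies: T8=5, T3=2, T9=3, T4=4, T7=5, T10=1, T11=6. No two conflicting transmitters share a frequency.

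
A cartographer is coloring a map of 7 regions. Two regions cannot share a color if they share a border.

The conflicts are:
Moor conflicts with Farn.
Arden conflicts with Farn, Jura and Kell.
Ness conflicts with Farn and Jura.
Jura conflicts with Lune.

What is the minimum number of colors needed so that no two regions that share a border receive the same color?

2

Arden and Kell conflict, so at least 2 colors are needed.
2 colors suffice: color 1 → {Farn, Jura, Kell}; color 2 → {Moor, Arden, Ness, Lune}. No two conflicting regions share a color.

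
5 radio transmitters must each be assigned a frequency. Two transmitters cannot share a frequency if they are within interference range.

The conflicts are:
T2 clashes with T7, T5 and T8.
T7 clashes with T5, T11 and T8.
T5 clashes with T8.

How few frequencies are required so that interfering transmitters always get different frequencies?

4

T2, T7, T5, T8 are mutually in conflict, so at least 4 frequencies are needed.
4 frequencies suffice: T2=2, T7=1, T5=4, T11=2, T8=3. No two conflicting transmitters share a frequency.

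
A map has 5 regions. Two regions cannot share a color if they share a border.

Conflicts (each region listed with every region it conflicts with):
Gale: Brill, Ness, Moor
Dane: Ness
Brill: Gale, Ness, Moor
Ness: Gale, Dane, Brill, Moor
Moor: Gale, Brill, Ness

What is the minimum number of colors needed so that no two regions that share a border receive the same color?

Gale, Brill, Ness, Moor all conflict with each other, so at least 4 colors are needed.
4 colors suffice: Gale=4, Dane=2, Brill=3, Ness=1, Moor=2. No two conflicting regions share a color.

4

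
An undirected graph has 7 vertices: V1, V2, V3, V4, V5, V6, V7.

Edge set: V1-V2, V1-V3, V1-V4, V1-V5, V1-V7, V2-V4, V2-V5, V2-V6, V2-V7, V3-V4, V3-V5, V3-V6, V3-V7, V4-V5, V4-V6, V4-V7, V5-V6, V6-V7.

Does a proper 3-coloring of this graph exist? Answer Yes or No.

No

V2, V4, V5, V6 form a clique, so at least 4 colors are needed.
So 3 colors are not enough.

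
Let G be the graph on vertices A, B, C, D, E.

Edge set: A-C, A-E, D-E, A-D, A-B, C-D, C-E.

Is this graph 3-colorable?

No

A, C, D, E are pairwise adjacent (a clique of size 4), so at least 4 colors are needed.
So 3 colors are not enough.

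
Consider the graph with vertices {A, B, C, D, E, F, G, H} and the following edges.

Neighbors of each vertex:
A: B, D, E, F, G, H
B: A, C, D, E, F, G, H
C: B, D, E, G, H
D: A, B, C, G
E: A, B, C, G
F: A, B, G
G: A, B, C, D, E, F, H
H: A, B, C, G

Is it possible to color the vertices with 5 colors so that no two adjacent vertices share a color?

Yes

The chromatic number is 4. B, C, D, G are pairwise adjacent (a clique of size 4), so at least 4 colors are needed.
One proper 4-coloring: A=3, B=1, C=3, D=4, E=4, F=4, G=2, H=4.
Since 5 ≥ 4, a proper 5-coloring certainly exists.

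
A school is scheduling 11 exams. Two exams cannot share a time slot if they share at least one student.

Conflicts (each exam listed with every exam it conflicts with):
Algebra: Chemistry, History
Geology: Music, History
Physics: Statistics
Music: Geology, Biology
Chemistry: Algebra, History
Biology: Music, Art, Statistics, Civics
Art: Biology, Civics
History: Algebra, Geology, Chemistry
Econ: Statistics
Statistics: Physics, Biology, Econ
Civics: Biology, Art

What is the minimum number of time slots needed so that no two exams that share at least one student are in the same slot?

3

Biology, Art, Civics all conflict with each other, so at least 3 time slots are needed.
3 time slots suffice: time slot 1 → {Physics, Biology, History, Econ}; time slot 2 → {Algebra, Music, Art, Statistics}; time slot 3 → {Geology, Chemistry, Civics}. No two conflicting exams share a time slot.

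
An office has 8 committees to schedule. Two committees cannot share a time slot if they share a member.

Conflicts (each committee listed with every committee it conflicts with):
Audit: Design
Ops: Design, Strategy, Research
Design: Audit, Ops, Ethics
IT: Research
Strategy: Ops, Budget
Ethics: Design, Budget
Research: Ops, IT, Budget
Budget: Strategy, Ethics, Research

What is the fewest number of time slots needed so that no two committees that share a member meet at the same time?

The cycle Ethics-Design-Ops-Strategy-Budget-Ethics has odd length 5, so it cannot be 2-colored; at least 3 time slots are needed.
Using 3 time slots: Audit=1, Ops=1, Design=2, IT=1, Strategy=2, Ethics=3, Research=2, Budget=1. No two conflicting committees share a time slot.

3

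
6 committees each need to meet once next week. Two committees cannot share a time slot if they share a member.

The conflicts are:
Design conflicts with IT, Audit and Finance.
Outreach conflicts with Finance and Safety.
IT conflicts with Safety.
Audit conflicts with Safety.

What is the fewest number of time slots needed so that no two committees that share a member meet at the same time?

The cycle Design-Finance-Outreach-Safety-IT-Design has odd length 5, so it cannot be 2-colored; at least 3 time slots are needed.
Using 3 time slots: Design=1, Outreach=2, IT=2, Audit=2, Finance=3, Safety=1. No two conflicting committees share a time slot.

3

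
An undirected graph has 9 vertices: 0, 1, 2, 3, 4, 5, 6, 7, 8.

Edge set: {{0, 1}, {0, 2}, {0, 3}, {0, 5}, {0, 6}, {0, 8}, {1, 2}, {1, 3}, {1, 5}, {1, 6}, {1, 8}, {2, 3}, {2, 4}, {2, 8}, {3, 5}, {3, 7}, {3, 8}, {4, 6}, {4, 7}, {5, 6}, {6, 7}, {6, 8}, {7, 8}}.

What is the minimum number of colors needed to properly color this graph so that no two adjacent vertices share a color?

5

0, 1, 2, 3, 8 are pairwise adjacent (a clique of size 5), so at least 5 colors are needed.
5 colors suffice: color a → {1, 7}; color b → {3, 6}; color c → {4, 5, 8}; color d → {0}; color e → {2}. Each edge has distinct colors on its endpoints.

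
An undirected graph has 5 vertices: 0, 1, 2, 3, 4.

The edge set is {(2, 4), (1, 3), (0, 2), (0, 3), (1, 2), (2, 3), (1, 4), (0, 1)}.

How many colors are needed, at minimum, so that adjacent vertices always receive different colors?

0, 1, 2, 3 are mutually adjacent (a clique of size 4), so at least 4 colors are needed.
A valid assignment using 4 colors: 0=d, 1=a, 2=b, 3=c, 4=c. Each edge has distinct colors on its endpoints.

4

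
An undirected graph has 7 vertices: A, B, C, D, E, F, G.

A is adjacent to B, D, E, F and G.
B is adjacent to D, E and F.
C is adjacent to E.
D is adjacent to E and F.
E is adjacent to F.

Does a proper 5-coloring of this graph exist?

The chromatic number is 5. A, B, D, E, F are mutually adjacent (a clique of size 5), so at least 5 colors are needed.
One proper 5-coloring: A=1, B=4, C=1, D=3, E=2, F=5, G=2.
That is already a proper 5-coloring.

Yes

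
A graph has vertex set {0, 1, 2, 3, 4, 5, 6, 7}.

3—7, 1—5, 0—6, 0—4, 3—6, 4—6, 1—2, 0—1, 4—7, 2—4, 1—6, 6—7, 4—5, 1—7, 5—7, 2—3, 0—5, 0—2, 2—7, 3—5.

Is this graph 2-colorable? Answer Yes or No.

1, 5, 7 form a triangle, so at least 3 colors are needed.
So 2 colors are not enough.

No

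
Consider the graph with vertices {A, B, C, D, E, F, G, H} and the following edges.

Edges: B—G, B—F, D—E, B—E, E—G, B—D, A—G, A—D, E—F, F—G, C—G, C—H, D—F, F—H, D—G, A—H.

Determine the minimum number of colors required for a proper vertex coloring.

5

B, D, E, F, G form a clique, so at least 5 colors are needed.
5 colors suffice: color red → {G, H}; color blue → {C, D}; color green → {A, F}; color yellow → {E}; color purple → {B}. Each edge has distinct colors on its endpoints.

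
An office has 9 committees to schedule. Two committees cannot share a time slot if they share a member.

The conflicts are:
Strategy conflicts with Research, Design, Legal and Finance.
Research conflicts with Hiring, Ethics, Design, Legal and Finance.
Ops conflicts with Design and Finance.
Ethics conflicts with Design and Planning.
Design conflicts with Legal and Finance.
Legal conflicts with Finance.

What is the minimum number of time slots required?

5

Strategy, Research, Design, Legal, Finance all conflict with each other, so at least 5 time slots are needed.
Using 5 time slots: Strategy=4, Research=1, Ops=1, Hiring=2, Ethics=3, Design=2, Legal=5, Planning=1, Finance=3. Each listed conflict is separated.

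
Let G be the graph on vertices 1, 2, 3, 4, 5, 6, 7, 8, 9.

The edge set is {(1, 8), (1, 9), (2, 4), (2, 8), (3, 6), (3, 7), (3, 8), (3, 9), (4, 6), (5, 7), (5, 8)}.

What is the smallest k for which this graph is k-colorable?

The cycle 3-8-2-4-6-3 has odd length 5, so it cannot be 2-colored; at least 3 colors are needed.
One proper 3-coloring: 1=a, 2=a, 3=a, 4=c, 5=a, 6=b, 7=b, 8=b, 9=b. Each edge has distinct colors on its endpoints.

3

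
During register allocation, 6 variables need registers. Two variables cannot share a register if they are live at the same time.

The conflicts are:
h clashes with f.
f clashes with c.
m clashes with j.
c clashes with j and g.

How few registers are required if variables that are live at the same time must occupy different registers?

h and f conflict, so at least 2 registers are needed.
Using 2 registers: h=1, f=2, m=1, c=1, j=2, g=2. Each listed conflict is separated.

2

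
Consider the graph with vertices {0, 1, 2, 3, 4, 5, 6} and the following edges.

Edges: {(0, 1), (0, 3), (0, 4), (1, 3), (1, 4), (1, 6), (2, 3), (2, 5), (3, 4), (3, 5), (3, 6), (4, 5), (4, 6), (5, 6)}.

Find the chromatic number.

4

3, 4, 5, 6 are pairwise adjacent (a clique of size 4), so at least 4 colors are needed.
4 colors suffice: color red → {3}; color blue → {2, 4}; color green → {1, 5}; color yellow → {0, 6}. Each edge has distinct colors on its endpoints.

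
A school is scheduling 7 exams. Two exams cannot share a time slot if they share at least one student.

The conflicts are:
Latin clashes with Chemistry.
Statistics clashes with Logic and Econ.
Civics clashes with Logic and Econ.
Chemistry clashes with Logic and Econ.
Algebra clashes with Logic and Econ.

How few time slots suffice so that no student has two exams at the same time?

2

Latin and Chemistry conflict, so at least 2 time slots are needed.
A valid assignment using 2 time slots: Latin=1, Statistics=2, Civics=2, Chemistry=2, Algebra=2, Logic=1, Econ=1. Each listed conflict is separated.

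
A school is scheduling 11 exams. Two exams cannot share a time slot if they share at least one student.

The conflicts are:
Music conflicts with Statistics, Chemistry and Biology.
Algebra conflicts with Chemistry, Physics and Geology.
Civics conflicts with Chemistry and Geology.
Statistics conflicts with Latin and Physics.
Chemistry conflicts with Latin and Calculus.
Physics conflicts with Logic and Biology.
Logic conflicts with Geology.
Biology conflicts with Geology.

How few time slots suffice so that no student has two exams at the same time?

3

The cycle Biology-Geology-Algebra-Chemistry-Music-Biology has odd length 5, so it cannot be 2-colored; at least 3 time slots are needed.
3 time slots suffice: time slot 1 → {Chemistry, Physics, Geology}; time slot 2 → {Algebra, Civics, Statistics, Logic, Biology, Calculus}; time slot 3 → {Music, Latin}. No two conflicting exams share a time slot.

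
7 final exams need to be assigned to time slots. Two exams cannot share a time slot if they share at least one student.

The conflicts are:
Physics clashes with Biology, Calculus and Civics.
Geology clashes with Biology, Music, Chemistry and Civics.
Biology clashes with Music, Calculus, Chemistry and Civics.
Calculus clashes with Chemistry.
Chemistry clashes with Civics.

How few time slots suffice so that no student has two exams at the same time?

4

Geology, Biology, Chemistry, Civics are mutually in conflict, so at least 4 time slots are needed.
4 time slots suffice: time slot 1 → {Biology}; time slot 2 → {Geology, Calculus}; time slot 3 → {Physics, Music, Chemistry}; time slot 4 → {Civics}. Each listed conflict is separated.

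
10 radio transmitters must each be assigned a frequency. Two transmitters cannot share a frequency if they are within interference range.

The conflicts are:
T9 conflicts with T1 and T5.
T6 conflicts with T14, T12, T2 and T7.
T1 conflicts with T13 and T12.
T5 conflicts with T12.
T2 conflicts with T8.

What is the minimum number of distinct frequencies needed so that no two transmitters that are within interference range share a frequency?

2

T2 and T8 conflict, so at least 2 frequencies are needed.
2 frequencies suffice: T9=2, T6=1, T14=2, T1=1, T13=2, T5=1, T12=2, T2=2, T8=1, T7=2. No two conflicting transmitters share a frequency.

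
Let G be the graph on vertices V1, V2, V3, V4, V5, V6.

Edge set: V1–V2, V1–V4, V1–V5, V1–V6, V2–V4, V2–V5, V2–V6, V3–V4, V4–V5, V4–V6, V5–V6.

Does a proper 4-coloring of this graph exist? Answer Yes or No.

No

V1, V2, V4, V5, V6 are mutually adjacent (a clique of size 5), so at least 5 colors are needed.
So 4 colors are not enough.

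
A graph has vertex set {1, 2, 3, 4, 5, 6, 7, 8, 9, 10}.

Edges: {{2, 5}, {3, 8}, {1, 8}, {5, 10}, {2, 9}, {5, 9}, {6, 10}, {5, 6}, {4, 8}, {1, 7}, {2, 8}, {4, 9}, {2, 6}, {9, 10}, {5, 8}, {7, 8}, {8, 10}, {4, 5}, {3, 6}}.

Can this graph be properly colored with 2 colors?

No

5, 9, 10 are mutually adjacent, so at least 3 colors are needed.
So 2 colors are not enough.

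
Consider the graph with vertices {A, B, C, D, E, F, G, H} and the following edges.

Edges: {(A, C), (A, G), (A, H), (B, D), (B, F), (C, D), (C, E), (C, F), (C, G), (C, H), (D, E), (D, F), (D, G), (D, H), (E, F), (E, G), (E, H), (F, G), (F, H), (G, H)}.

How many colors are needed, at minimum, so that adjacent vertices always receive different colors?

6

C, D, E, F, G, H are pairwise adjacent (a clique of size 6), so at least 6 colors are needed.
6 colors suffice: color 1 → {A, F}; color 2 → {B, G}; color 3 → {C}; color 4 → {H}; color 5 → {D}; color 6 → {E}. No two adjacent vertices share a color.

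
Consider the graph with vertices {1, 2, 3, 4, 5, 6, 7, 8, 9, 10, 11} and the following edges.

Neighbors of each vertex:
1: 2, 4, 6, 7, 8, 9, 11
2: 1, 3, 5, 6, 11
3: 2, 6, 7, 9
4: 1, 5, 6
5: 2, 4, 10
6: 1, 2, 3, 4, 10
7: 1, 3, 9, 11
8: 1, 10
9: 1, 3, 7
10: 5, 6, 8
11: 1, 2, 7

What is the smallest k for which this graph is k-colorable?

1, 4, 6 are mutually adjacent, so at least 3 colors are needed.
3 colors suffice: color a → {1, 3, 5}; color b → {2, 4, 7, 10}; color c → {6, 8, 9, 11}. Every edge joins two different colors.

3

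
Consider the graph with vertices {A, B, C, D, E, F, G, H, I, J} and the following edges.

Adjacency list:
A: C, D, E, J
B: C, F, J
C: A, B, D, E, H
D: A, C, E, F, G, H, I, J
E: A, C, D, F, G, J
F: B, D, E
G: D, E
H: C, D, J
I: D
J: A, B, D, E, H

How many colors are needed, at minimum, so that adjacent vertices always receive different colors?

A, D, E, J are mutually adjacent (a clique of size 4), so at least 4 colors are needed.
4 colors suffice: A=4, B=1, C=3, D=1, E=2, F=3, G=3, H=2, I=2, J=3. Each edge has distinct colors on its endpoints.

4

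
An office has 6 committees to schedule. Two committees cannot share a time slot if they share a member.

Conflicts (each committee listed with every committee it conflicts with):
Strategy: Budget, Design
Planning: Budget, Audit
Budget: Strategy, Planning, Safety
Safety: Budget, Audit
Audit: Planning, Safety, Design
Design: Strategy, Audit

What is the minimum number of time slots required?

3

The cycle Audit-Safety-Budget-Strategy-Design-Audit has odd length 5, so it cannot be 2-colored; at least 3 time slots are needed.
3 time slots suffice: time slot 1 → {Budget, Audit}; time slot 2 → {Planning, Safety, Design}; time slot 3 → {Strategy}. No two conflicting committees share a time slot.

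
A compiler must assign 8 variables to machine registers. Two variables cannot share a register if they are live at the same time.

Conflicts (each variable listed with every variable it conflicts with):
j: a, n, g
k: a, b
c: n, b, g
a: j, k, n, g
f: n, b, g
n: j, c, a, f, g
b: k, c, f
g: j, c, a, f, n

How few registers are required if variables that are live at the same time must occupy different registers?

4

j, a, n, g all conflict with each other, so at least 4 registers are needed.
4 registers suffice: j=4, k=2, c=3, a=3, f=3, n=2, b=1, g=1. Every pair that conflicts lands in different registers.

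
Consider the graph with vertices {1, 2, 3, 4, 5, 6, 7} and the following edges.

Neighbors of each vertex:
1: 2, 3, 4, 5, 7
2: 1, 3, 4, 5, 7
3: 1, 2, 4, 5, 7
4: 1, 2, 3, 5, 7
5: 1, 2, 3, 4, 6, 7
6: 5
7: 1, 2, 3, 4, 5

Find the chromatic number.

6

1, 2, 3, 4, 5, 7 are pairwise adjacent (a clique of size 6), so at least 6 colors are needed.
6 colors suffice: color a → {5}; color b → {4, 6}; color c → {3}; color d → {7}; color e → {2}; color f → {1}. No two adjacent vertices share a color.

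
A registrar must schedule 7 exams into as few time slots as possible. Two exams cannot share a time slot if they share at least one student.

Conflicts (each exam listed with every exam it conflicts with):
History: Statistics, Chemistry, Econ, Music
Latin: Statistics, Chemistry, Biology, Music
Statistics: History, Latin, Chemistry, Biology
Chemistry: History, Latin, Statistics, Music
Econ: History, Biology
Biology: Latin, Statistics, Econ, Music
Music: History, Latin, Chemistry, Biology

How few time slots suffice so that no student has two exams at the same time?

History, Chemistry, Music pairwise conflict, so at least 3 time slots are needed.
A valid assignment using 3 time slots: History=1, Latin=1, Statistics=3, Chemistry=2, Econ=3, Biology=2, Music=3. No two conflicting exams share a time slot.

3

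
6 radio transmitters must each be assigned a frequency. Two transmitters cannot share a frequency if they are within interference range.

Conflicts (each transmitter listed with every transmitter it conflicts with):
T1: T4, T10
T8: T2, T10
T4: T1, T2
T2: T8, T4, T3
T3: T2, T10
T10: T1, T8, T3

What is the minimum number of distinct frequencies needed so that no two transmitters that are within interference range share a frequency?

3

The cycle T10-T8-T2-T4-T1-T10 has odd length 5, so it cannot be 2-colored; at least 3 frequencies are needed.
A valid assignment using 3 frequencies: T1=3, T8=2, T4=2, T2=1, T3=2, T10=1. Each listed conflict is separated.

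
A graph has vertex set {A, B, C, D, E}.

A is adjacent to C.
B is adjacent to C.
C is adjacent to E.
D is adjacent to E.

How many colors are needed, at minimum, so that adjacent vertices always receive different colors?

A and C are adjacent, so at least 2 colors are needed.
A valid assignment using 2 colors: A=2, B=2, C=1, D=1, E=2. No two adjacent vertices share a color.

2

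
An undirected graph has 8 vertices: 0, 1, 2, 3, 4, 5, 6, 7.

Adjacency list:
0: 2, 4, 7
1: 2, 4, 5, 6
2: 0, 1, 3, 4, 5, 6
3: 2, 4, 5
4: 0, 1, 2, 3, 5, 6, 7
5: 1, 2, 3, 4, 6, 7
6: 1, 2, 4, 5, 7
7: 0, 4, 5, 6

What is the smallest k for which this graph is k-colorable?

1, 2, 4, 5, 6 form a clique, so at least 5 colors are needed.
One proper 5-coloring: 0=c, 1=e, 2=b, 3=d, 4=a, 5=c, 6=d, 7=b. Every edge joins two different colors.

5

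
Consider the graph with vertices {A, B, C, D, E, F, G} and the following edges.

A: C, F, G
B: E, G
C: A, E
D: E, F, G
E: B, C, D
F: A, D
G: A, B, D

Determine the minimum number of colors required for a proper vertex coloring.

3

The cycle C-A-F-D-E-C has odd length 5, so it cannot be 2-colored; at least 3 colors are needed.
3 colors suffice: color 1 → {A, E}; color 2 → {C, F, G}; color 3 → {B, D}. Every edge joins two different colors.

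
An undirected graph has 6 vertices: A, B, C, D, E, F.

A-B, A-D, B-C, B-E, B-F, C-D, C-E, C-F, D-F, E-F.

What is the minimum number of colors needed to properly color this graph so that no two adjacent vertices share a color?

4

B, C, E, F are pairwise adjacent (a clique of size 4), so at least 4 colors are needed.
4 colors suffice: color 1 → {A, C}; color 2 → {B, D}; color 3 → {F}; color 4 → {E}. No two adjacent vertices share a color.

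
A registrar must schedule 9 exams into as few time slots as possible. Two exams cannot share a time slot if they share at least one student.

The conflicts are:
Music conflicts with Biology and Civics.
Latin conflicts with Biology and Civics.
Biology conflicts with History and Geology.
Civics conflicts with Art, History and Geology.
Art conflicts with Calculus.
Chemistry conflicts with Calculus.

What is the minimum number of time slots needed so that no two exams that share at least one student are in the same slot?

Chemistry and Calculus conflict, so at least 2 time slots are needed.
2 time slots suffice: time slot 1 → {Biology, Civics, Calculus}; time slot 2 → {Music, Latin, Art, History, Chemistry, Geology}. No two conflicting exams share a time slot.

2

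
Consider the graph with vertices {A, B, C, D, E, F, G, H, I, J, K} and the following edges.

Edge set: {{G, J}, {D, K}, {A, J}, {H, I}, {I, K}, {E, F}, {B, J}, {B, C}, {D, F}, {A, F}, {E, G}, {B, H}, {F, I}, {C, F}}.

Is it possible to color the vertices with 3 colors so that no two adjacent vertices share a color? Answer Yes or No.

The chromatic number is 3. The cycle A-F-E-G-J-A has odd length 5, so it cannot be 2-colored; at least 3 colors are needed.
3 colors suffice: color 1 → {F, H, J, K}; color 2 → {A, B, D, E, I}; color 3 → {C, G}.
That is already a proper 3-coloring.

Yes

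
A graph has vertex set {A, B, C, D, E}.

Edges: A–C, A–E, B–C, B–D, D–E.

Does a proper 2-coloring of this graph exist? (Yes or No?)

No

The cycle E-A-C-B-D-E has odd length 5, so it cannot be 2-colored; at least 3 colors are needed.
So 2 colors are not enough.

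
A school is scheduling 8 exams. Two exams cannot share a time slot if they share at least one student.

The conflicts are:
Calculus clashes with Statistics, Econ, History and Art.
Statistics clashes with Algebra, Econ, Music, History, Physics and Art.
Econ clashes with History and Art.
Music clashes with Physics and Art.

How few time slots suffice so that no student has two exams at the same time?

4

Calculus, Statistics, Econ, History all conflict with each other, so at least 4 time slots are needed.
A valid assignment using 4 time slots: Calculus=2, Statistics=1, Algebra=2, Econ=3, Music=2, History=4, Physics=3, Art=4. Every pair that conflicts lands in different time slots.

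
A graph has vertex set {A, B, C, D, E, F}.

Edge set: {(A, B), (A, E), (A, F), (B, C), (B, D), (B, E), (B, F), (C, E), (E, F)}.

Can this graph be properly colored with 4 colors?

The chromatic number is 4. A, B, E, F are mutually adjacent (a clique of size 4), so at least 4 colors are needed.
4 colors suffice: A=3, B=1, C=3, D=2, E=2, F=4.
That is already a proper 4-coloring.

Yes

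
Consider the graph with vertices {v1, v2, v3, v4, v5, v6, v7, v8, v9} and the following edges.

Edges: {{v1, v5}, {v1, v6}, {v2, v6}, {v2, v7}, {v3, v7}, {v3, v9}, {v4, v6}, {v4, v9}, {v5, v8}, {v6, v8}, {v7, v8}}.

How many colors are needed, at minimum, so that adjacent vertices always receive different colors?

2

v6 and v8 are adjacent, so at least 2 colors are needed.
2 colors suffice: v1=2, v2=2, v3=2, v4=2, v5=1, v6=1, v7=1, v8=2, v9=1. No two adjacent vertices share a color.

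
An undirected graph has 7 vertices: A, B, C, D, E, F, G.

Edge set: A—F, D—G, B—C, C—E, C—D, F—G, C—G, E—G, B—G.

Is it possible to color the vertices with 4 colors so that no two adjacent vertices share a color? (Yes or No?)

Yes

The chromatic number is 3. C, D, G are pairwise adjacent, so at least 3 colors are needed.
3 colors suffice: color 1 → {A, G}; color 2 → {C, F}; color 3 → {B, D, E}.
Since 4 ≥ 3, a proper 4-coloring certainly exists.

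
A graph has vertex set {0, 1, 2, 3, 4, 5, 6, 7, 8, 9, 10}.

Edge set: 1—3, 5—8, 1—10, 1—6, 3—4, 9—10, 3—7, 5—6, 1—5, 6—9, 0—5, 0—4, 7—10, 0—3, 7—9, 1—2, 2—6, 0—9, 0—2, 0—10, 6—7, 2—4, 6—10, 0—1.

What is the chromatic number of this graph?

4

6, 7, 9, 10 are pairwise adjacent (a clique of size 4), so at least 4 colors are needed.
4 colors suffice: color a → {0, 6, 8}; color b → {1, 4, 9}; color c → {2, 3, 5, 10}; color d → {7}. Every edge joins two different colors.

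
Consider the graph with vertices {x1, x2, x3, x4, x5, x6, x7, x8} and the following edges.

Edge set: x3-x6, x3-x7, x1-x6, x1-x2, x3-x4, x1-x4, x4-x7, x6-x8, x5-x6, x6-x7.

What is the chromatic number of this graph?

3

x3, x6, x7 form a triangle, so at least 3 colors are needed.
One proper 3-coloring: x1=B, x2=R, x3=G, x4=R, x5=B, x6=R, x7=B, x8=B. Every edge joins two different colors.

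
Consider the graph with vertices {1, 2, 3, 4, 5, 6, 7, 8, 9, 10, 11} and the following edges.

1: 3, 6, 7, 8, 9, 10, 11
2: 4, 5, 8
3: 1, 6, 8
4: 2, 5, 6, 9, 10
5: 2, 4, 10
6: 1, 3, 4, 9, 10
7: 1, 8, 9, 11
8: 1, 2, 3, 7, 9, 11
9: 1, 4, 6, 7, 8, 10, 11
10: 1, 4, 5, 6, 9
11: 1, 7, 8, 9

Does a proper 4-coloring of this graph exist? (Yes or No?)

No

1, 7, 8, 9, 11 are mutually adjacent (a clique of size 5), so at least 5 colors are needed.
So 4 colors are not enough.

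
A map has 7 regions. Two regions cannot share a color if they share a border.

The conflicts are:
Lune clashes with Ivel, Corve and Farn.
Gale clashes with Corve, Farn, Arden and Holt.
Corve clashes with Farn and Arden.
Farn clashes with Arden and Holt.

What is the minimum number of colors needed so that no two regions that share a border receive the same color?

Gale, Corve, Farn, Arden pairwise conflict, so at least 4 colors are needed.
4 colors suffice: color 1 → {Ivel, Farn}; color 2 → {Corve, Holt}; color 3 → {Lune, Gale}; color 4 → {Arden}. Each listed conflict is separated.

4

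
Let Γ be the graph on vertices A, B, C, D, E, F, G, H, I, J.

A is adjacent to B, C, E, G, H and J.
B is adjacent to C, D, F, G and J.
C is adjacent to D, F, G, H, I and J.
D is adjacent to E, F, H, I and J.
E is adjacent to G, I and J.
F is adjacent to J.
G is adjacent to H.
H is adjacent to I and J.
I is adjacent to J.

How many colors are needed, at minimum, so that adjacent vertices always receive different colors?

B, C, D, F, J are pairwise adjacent (a clique of size 5), so at least 5 colors are needed.
5 colors suffice: A=green, B=yellow, C=blue, D=green, E=blue, F=purple, G=red, H=yellow, I=purple, J=red. Each edge has distinct colors on its endpoints.

5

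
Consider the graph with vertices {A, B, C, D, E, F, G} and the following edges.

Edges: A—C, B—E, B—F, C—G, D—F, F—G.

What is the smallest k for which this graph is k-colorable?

2

B and E are adjacent, so at least 2 colors are needed.
A valid assignment using 2 colors: A=blue, B=blue, C=red, D=blue, E=red, F=red, G=blue. No two adjacent vertices share a color.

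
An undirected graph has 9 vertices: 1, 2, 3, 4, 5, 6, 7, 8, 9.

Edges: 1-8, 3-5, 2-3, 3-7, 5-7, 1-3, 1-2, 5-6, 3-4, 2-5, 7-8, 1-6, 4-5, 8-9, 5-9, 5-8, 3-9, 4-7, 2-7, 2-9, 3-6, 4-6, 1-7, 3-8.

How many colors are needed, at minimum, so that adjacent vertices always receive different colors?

2, 3, 5, 9 are pairwise adjacent (a clique of size 4), so at least 4 colors are needed.
4 colors suffice: color a → {3}; color b → {1, 5}; color c → {6, 7, 9}; color d → {2, 4, 8}. Every edge joins two different colors.

4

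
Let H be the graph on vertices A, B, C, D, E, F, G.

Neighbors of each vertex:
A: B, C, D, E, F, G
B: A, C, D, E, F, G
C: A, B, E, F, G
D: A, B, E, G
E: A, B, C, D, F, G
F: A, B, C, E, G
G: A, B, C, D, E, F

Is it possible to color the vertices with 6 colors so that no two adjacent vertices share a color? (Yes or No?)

Yes

The chromatic number is 6. A, B, C, E, F, G form a clique, so at least 6 colors are needed.
A valid assignment using 6 colors: A=3, B=4, C=5, D=5, E=2, F=6, G=1.
That is already a proper 6-coloring.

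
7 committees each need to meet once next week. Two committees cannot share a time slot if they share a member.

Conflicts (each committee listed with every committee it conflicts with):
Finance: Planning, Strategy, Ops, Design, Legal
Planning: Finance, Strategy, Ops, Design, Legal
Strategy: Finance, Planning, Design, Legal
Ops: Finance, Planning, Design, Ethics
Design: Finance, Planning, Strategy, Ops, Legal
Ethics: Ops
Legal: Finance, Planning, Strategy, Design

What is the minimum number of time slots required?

5

Finance, Planning, Strategy, Design, Legal are mutually in conflict, so at least 5 time slots are needed.
5 time slots suffice: time slot 1 → {Design, Ethics}; time slot 2 → {Finance}; time slot 3 → {Planning}; time slot 4 → {Ops, Legal}; time slot 5 → {Strategy}. Every pair that conflicts lands in different time slots.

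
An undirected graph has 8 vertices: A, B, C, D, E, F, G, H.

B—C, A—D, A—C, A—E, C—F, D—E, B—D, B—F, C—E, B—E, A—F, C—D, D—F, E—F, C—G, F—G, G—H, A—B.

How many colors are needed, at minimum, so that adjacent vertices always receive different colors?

6

A, B, C, D, E, F are mutually adjacent (a clique of size 6), so at least 6 colors are needed.
A valid assignment using 6 colors: A=3, B=4, C=1, D=5, E=6, F=2, G=3, H=1. No two adjacent vertices share a color.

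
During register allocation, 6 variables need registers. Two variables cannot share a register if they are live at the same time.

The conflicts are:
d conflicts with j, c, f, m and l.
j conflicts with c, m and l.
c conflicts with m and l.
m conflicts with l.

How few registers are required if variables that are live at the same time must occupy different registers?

5

d, j, c, m, l are mutually in conflict, so at least 5 registers are needed.
5 registers suffice: d=1, j=3, c=4, f=2, m=5, l=2. Each listed conflict is separated.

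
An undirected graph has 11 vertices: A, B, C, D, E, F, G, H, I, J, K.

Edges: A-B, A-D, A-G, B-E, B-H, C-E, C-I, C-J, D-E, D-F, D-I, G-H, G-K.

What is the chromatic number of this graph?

C and J are adjacent, so at least 2 colors are needed.
2 colors suffice: color 1 → {B, C, D, G}; color 2 → {A, E, F, H, I, J, K}. Each edge has distinct colors on its endpoints.

2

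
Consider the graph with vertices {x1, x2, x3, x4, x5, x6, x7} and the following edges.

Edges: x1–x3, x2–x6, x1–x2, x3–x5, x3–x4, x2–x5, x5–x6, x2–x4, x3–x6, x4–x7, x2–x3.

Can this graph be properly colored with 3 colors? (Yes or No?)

No

x2, x3, x5, x6 form a clique, so at least 4 colors are needed.
So 3 colors are not enough.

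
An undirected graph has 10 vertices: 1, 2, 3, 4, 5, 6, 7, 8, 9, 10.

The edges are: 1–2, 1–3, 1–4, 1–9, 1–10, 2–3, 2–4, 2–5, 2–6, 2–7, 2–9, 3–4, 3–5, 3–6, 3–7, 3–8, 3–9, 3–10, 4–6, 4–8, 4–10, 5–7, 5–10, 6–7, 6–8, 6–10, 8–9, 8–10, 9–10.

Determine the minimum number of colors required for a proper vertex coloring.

3, 4, 6, 8, 10 are mutually adjacent (a clique of size 5), so at least 5 colors are needed.
5 colors suffice: color a → {3}; color b → {2, 10}; color c → {4, 5, 9}; color d → {1, 6}; color e → {7, 8}. No two adjacent vertices share a color.

5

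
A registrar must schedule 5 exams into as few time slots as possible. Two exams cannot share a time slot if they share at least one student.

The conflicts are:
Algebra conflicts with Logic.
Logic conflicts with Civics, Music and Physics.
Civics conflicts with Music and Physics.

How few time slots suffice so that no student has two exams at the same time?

3

Logic, Civics, Physics are mutually in conflict, so at least 3 time slots are needed.
3 time slots suffice: time slot 1 → {Logic}; time slot 2 → {Algebra, Civics}; time slot 3 → {Music, Physics}. Each listed conflict is separated.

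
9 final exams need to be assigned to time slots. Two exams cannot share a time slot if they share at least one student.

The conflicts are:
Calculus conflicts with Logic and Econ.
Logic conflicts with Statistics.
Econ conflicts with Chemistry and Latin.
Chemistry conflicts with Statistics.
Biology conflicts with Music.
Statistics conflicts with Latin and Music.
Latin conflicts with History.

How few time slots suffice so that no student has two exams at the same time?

3

The cycle Calculus-Econ-Latin-Statistics-Logic-Calculus has odd length 5, so it cannot be 2-colored; at least 3 time slots are needed.
3 time slots suffice: time slot 1 → {Econ, Biology, Statistics, History}; time slot 2 → {Calculus, Chemistry, Latin, Music}; time slot 3 → {Logic}. No two conflicting exams share a time slot.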